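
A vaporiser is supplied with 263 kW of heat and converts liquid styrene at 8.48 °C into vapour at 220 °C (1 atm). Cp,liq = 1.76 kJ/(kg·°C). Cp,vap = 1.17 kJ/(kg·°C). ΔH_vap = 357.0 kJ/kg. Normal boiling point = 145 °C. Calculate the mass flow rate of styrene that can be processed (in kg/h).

Δh = 1.76×(145−8.48) + 357.0 + 1.17×(220−145) = 685.03 kJ/kg
Q = 263 kW = 263 kJ/s = 946800 kJ/h
ṁ = Q/Δh = 946800 / 685.03 = 1382.1 kg/h

ṁ = 1380 kg/h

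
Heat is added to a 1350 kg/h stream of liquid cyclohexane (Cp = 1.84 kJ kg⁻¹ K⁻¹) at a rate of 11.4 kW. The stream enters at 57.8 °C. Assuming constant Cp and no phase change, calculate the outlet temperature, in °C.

T_out = 74.3 °C

Q = 11.4 kW = 41040 kJ/h
ΔT = Q/(ṁ·Cp) = 41040/(1350×1.84) = 16.522 K
T_out = 57.8 + 16.522 = 74.322 °C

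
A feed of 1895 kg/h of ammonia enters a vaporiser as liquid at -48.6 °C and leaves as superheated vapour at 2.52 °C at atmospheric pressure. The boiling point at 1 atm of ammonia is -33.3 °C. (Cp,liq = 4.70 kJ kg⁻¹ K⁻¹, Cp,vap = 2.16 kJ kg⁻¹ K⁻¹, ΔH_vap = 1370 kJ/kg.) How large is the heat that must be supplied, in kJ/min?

Q = 48000 kJ/min

liquid -48.6→-33.3 °C: 71.91 kJ/kg
vaporisation at -33.3 °C: 1370 kJ/kg
vapour -33.3→2.52 °C: 77.371 kJ/kg
Δh = 71.91 + 1370 + 77.371 = 1519.3 kJ/kg
Q = ṁ·Δh = 1895 kg/h × 1519.3 kJ/kg = 2.879e+06 kJ/h
|Q| = 799.73 kW = 47984 kJ/min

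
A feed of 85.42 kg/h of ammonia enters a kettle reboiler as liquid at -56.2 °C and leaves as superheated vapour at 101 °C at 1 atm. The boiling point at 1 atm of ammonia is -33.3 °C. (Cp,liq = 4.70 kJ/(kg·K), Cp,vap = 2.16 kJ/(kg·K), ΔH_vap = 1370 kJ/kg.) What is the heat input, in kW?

Q = 41.9 kW

liquid -56.2→-33.3 °C: 107.63 kJ/kg
vaporisation at -33.3 °C: 1370 kJ/kg
vapour -33.3→101 °C: 290.09 kJ/kg
Δh = 107.63 + 1370 + 290.09 = 1767.7 kJ/kg
Q = ṁ·Δh = 85.42 kg/h × 1767.7 kJ/kg = 151000 kJ/h
|Q| = 41.944 kW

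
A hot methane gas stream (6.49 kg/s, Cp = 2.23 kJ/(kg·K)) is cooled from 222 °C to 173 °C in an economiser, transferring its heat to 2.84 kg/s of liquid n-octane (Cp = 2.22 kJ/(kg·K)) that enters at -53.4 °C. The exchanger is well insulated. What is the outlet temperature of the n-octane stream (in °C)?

Heat released by hot stream: Q = 6.49 × 2.23 × (222 − 173) = 709.16 kJ/s
Energy balance on cold side (adiabatic exchanger): Q = ṁ_c·Cp_c·(T_c,out − T_c,in)
T_c,out = -53.4 + 709.16/(2.84 × 2.22) = 59.08 °C

T_c,out = 59.1 °C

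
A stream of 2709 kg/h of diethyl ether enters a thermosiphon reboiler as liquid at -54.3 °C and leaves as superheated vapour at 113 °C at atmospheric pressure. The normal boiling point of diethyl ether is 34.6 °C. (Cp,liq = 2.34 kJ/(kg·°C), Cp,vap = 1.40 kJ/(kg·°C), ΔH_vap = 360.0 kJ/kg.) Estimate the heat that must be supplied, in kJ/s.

Q = 510 kJ/s

liquid -54.3→34.6 °C: 208.03 kJ/kg
vaporisation at 34.6 °C: 360 kJ/kg
vapour 34.6→113 °C: 109.76 kJ/kg
Δh = 208.03 + 360 + 109.76 = 677.79 kJ/kg
Q = ṁ·Δh = 2709 kg/h × 677.79 kJ/kg = 1.8361e+06 kJ/h
|Q| = 510.03 kW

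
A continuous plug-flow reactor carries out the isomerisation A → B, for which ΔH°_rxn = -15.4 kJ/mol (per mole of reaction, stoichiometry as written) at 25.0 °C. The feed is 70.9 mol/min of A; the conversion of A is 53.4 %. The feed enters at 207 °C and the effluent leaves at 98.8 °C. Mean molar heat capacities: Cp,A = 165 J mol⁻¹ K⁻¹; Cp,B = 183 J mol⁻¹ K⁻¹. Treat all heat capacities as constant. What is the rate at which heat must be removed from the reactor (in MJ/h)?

Q_out = 108 MJ/h

Extent of reaction ξ = 0.534 × 70.9 = 37.861 mol/min
Reaction term: ξ·ΔH°_rxn = 37.861 × -15.4 = -583.05 kJ/min
Sensible, feed 207→25 °C: -2129.1 kJ/min
Outlet flows (mol/min): A 33.039, B 37.861
Sensible, products 25→98.8 °C: 913.64 kJ/min
Q = ΔH = -1798.5 kJ/min = -29.976 kW
Heat removed = 107.91 MJ/h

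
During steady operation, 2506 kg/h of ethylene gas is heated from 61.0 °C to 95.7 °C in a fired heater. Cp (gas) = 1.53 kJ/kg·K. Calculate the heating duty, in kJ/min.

Q = 2220 kJ/min

Q = ṁ·Cp·ΔT = 2506 × 1.53 × (95.7 − 61.0) = 133050 kJ/h
Converting: 133050 / 3600 s = 36.957 kW
Heating duty = 2217.4 kJ/min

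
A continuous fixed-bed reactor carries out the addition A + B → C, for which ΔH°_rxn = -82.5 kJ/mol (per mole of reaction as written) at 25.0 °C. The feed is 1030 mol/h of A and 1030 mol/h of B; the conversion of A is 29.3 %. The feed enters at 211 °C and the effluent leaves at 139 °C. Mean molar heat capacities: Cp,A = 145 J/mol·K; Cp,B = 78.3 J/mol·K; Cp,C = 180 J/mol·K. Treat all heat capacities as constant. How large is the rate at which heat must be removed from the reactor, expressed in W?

Q_out = 11900 W

Extent of reaction ξ = 0.293 × 1030 = 301.79 mol/h
Reaction term: ξ·ΔH°_rxn = 301.79 × -82.5 = -24898 kJ/h
Sensible, feed 211→25 °C: -42780 kJ/h
Outlet flows (mol/h): A 728.21, B 728.21, C 301.79
Sensible, products 25→139 °C: 24730 kJ/h
Q = ΔH = -42947 kJ/h = -11.93 kW
Heat removed = 11930 W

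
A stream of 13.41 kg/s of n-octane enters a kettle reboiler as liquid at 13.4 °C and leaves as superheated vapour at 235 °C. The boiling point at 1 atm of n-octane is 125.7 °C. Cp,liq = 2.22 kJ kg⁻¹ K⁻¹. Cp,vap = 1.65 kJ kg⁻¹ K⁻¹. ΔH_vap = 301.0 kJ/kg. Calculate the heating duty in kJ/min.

liquid 13.4→125.7 °C: 249.31 kJ/kg
vaporisation at 125.7 °C: 301 kJ/kg
vapour 125.7→235 °C: 180.34 kJ/kg
Δh = 249.31 + 301 + 180.34 = 730.65 kJ/kg
Q = ṁ·Δh = 13.41 kg/s × 730.65 kJ/kg = 9798 kJ/s
|Q| = 9798 kW = 587880 kJ/min

Q = 588000 kJ/min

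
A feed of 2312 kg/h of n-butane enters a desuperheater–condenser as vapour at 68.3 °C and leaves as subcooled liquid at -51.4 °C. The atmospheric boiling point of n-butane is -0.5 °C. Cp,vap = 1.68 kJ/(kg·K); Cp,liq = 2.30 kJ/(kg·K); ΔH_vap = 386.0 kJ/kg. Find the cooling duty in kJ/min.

vapour 68.3→-0.5 °C: -115.58 kJ/kg
condensation at -0.5 °C: -386 kJ/kg
liquid -0.5→-51.4 °C: -117.07 kJ/kg
Δh = -115.58 + -386 + -117.07 = -618.65 kJ/kg
Q = ṁ·Δh = 2312 kg/h × -618.65 kJ/kg = -1.4303e+06 kJ/h
|Q| = 397.31 kW = 23839 kJ/min

Q_c = 23800 kJ/min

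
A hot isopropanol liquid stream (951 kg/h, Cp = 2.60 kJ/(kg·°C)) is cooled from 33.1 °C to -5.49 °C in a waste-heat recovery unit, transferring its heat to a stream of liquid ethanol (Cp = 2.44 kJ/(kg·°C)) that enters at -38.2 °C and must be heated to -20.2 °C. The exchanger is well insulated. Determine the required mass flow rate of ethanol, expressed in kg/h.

Heat released by hot stream: Q = 951 × 2.60 × (33.1 − -5.49) = 95418 kJ/h
Energy balance on cold side (adiabatic exchanger): Q = ṁ_c·Cp_c·(T_c,out − T_c,in)
ṁ_c = 95418 / [2.44 × (-20.2 − -38.2)] = 2172.5 kg/h

ṁ_c = 2170 kg/h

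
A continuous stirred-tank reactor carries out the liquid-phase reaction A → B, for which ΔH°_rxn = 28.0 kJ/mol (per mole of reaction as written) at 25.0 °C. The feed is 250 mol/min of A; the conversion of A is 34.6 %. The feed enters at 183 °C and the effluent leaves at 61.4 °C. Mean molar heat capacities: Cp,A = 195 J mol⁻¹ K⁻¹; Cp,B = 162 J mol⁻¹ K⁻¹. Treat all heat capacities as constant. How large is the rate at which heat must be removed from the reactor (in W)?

Q_out = 60200 W

Extent of reaction ξ = 0.346 × 250 = 86.5 mol/min
Reaction term: ξ·ΔH°_rxn = 86.5 × 28.0 = 2422 kJ/min
Sensible, feed 183→25 °C: -7702.5 kJ/min
Outlet flows (mol/min): A 163.5, B 86.5
Sensible, products 25→61.4 °C: 1670.6 kJ/min
Q = ΔH = -3609.9 kJ/min = -60.165 kW
Heat removed = 60165 W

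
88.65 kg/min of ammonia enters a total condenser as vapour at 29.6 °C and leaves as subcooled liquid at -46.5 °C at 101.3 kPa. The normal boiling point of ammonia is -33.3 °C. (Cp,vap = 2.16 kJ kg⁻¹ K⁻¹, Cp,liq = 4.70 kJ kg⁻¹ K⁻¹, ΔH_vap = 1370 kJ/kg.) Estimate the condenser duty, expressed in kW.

Q_c = 2320 kW

vapour 29.6→-33.3 °C: -135.86 kJ/kg
condensation at -33.3 °C: -1370 kJ/kg
liquid -33.3→-46.5 °C: -62.04 kJ/kg
Δh = -135.86 + -1370 + -62.04 = -1567.9 kJ/kg
Q = ṁ·Δh = 88.65 kg/min × -1567.9 kJ/kg = -138990 kJ/min
|Q| = 2316.6 kW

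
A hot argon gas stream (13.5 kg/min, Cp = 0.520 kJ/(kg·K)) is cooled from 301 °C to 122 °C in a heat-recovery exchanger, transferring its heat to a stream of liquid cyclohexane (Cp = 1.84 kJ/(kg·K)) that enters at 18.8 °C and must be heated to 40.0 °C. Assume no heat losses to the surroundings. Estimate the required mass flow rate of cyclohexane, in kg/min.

ṁ_c = 32.2 kg/min

Heat released by hot stream: Q = 13.5 × 0.520 × (301 − 122) = 1256.6 kJ/min
Energy balance on cold side (adiabatic exchanger): Q = ṁ_c·Cp_c·(T_c,out − T_c,in)
ṁ_c = 1256.6 / [1.84 × (40.0 − 18.8)] = 32.213 kg/min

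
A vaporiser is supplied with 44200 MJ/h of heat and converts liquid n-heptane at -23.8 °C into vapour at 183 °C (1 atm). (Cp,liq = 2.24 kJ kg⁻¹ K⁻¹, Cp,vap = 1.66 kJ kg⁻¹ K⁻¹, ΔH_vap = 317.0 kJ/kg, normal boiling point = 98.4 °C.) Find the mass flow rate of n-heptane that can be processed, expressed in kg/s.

Δh = 2.24×(98.4−-23.8) + 317.0 + 1.66×(183−98.4) = 731.16 kJ/kg
Q = 44200 MJ/h = 12278 kJ/s = 12278 kJ/s
ṁ = Q/Δh = 12278 / 731.16 = 16.792 kg/s

ṁ = 16.8 kg/s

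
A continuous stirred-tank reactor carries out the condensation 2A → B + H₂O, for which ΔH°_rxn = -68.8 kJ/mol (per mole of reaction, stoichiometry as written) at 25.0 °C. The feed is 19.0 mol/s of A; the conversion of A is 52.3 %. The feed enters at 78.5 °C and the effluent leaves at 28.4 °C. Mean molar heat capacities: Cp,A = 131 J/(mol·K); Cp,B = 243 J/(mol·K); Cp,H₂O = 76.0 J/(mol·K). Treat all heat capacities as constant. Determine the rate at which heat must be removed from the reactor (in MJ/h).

Q_out = 1680 MJ/h

Extent of reaction ξ = 0.523 × 19.0 / 2 = 4.9685 mol/s
Reaction term: ξ·ΔH°_rxn = 4.9685 × -68.8 = -341.83 kJ/s
Sensible, feed 78.5→25 °C: -133.16 kJ/s
Outlet flows (mol/s): A 9.063, B 4.9685, H₂O 4.9685
Sensible, products 25→28.4 °C: 9.4255 kJ/s
Q = ΔH = -465.57 kJ/s = -465.57 kW
Heat removed = 1676 MJ/h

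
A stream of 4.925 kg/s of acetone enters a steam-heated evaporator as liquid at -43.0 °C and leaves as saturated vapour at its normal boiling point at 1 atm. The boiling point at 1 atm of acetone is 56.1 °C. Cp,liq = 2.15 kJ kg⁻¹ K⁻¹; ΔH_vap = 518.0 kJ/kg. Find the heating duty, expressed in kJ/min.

Q = 216000 kJ/min

liquid -43.0→56.1 °C: 213.06 kJ/kg
vaporisation at 56.1 °C: 518 kJ/kg
Δh = 213.06 + 518 = 731.06 kJ/kg
Q = ṁ·Δh = 4.925 kg/s × 731.06 kJ/kg = 3600.5 kJ/s
|Q| = 3600.5 kW = 216030 kJ/min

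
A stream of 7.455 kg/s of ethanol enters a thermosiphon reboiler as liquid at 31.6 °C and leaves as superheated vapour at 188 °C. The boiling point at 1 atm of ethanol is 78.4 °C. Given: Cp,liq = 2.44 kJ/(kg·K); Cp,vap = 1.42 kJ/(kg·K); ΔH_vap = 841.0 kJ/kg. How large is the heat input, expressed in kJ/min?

liquid 31.6→78.4 °C: 114.19 kJ/kg
vaporisation at 78.4 °C: 841 kJ/kg
vapour 78.4→188 °C: 155.63 kJ/kg
Δh = 114.19 + 841 + 155.63 = 1110.8 kJ/kg
Q = ṁ·Δh = 7.455 kg/s × 1110.8 kJ/kg = 8281.2 kJ/s
|Q| = 8281.2 kW = 496870 kJ/min

Q = 497000 kJ/min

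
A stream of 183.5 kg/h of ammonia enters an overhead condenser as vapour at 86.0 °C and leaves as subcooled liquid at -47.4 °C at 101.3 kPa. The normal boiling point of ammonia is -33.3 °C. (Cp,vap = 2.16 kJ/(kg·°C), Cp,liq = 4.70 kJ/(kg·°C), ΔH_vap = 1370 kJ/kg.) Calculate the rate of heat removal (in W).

vapour 86.0→-33.3 °C: -257.69 kJ/kg
condensation at -33.3 °C: -1370 kJ/kg
liquid -33.3→-47.4 °C: -66.27 kJ/kg
Δh = -257.69 + -1370 + -66.27 = -1694 kJ/kg
Q = ṁ·Δh = 183.5 kg/h × -1694 kJ/kg = -310840 kJ/h
|Q| = 86.345 kW = 86345 W

Q_c = 86300 W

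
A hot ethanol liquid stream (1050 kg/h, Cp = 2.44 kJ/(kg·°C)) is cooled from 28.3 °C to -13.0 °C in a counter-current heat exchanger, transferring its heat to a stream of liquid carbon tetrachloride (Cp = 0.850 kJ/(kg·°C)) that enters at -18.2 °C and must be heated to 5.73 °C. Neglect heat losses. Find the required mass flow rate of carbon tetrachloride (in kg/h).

ṁ_c = 5200 kg/h

Heat released by hot stream: Q = 1050 × 2.44 × (28.3 − -13.0) = 105810 kJ/h
Energy balance on cold side (adiabatic exchanger): Q = ṁ_c·Cp_c·(T_c,out − T_c,in)
ṁ_c = 105810 / [0.850 × (5.73 − -18.2)] = 5202 kg/h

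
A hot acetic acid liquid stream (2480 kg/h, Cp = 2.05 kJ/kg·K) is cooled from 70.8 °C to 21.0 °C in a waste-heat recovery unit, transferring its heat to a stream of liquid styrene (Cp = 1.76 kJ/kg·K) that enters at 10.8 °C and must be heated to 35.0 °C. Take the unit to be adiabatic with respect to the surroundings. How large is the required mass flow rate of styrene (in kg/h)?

Heat released by hot stream: Q = 2480 × 2.05 × (70.8 − 21.0) = 253180 kJ/h
Energy balance on cold side (adiabatic exchanger): Q = ṁ_c·Cp_c·(T_c,out − T_c,in)
ṁ_c = 253180 / [1.76 × (35.0 − 10.8)] = 5944.4 kg/h

ṁ_c = 5940 kg/h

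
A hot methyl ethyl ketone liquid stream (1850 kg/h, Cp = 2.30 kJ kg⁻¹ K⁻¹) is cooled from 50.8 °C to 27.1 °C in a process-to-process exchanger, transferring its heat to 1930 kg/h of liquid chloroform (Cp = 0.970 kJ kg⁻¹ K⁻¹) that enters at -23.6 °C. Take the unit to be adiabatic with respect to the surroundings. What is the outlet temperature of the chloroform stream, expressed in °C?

Heat released by hot stream: Q = 1850 × 2.30 × (50.8 − 27.1) = 100840 kJ/h
Energy balance on cold side (adiabatic exchanger): Q = ṁ_c·Cp_c·(T_c,out − T_c,in)
T_c,out = -23.6 + 100840/(1930 × 0.970) = 30.267 °C

T_c,out = 30.3 °C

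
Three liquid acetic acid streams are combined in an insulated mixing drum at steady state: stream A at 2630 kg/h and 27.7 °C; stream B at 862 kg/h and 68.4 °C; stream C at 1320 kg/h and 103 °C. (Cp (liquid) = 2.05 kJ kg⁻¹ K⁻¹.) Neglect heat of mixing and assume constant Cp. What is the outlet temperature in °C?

Adiabatic, steady state ⇒ Σ ṁᵢCp,ᵢ(T_out − Tᵢ) = 0
T_out = Σ ṁᵢCp,ᵢTᵢ / Σ ṁᵢCp,ᵢ
      = 548930 / 9864.6 = 55.647 °C

T_out = 55.6 °C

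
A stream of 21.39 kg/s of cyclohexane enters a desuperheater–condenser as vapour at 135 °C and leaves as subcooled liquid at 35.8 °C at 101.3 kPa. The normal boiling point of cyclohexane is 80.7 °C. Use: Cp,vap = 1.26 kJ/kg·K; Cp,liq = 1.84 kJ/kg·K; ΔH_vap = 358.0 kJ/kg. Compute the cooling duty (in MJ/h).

Q_c = 39200 MJ/h

vapour 135→80.7 °C: -68.418 kJ/kg
condensation at 80.7 °C: -358 kJ/kg
liquid 80.7→35.8 °C: -82.616 kJ/kg
Δh = -68.418 + -358 + -82.616 = -509.03 kJ/kg
Q = ṁ·Δh = 21.39 kg/s × -509.03 kJ/kg = -10888 kJ/s
|Q| = 10888 kW = 39198 MJ/h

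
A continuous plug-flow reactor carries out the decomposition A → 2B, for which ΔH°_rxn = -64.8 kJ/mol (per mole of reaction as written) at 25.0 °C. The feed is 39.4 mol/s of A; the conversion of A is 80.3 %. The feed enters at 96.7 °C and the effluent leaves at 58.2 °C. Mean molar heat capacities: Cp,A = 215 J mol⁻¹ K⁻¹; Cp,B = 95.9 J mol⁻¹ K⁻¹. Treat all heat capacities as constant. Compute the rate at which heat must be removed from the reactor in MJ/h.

Extent of reaction ξ = 0.803 × 39.4 = 31.638 mol/s
Reaction term: ξ·ΔH°_rxn = 31.638 × -64.8 = -2050.2 kJ/s
Sensible, feed 96.7→25 °C: -607.37 kJ/s
Outlet flows (mol/s): A 7.7618, B 63.276
Sensible, products 25→58.2 °C: 256.87 kJ/s
Q = ΔH = -2400.7 kJ/s = -2400.7 kW
Heat removed = 8642.4 MJ/h

Q_out = 8640 MJ/h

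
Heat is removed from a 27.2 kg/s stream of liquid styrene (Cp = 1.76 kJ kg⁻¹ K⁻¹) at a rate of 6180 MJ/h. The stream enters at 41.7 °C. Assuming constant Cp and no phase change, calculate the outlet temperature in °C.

Q = 6180 MJ/h = 1716.7 kJ/s
ΔT = Q/(ṁ·Cp) = 1716.7/(27.2×1.76) = 35.86 K
T_out = 41.7 − 35.86 = 5.8405 °C

T_out = 5.84 °C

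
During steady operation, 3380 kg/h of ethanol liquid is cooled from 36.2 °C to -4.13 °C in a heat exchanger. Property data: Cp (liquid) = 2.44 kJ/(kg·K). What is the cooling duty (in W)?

Q_c = 92400 W

Q = ṁ·Cp·ΔT = 3380 × 2.44 × (-4.13 − 36.2) = -332610 kJ/h
Converting: 332610 / 3600 s = 92.392 kW
Cooling duty = 92392 W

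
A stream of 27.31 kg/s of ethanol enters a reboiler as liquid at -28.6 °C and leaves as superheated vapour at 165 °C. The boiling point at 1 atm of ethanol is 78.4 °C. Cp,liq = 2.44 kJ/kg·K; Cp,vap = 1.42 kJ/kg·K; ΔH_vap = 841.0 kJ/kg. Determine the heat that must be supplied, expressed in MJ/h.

liquid -28.6→78.4 °C: 261.08 kJ/kg
vaporisation at 78.4 °C: 841 kJ/kg
vapour 78.4→165 °C: 122.97 kJ/kg
Δh = 261.08 + 841 + 122.97 = 1225.1 kJ/kg
Q = ṁ·Δh = 27.31 kg/s × 1225.1 kJ/kg = 33456 kJ/s
|Q| = 33456 kW = 120440 MJ/h

Q = 120000 MJ/h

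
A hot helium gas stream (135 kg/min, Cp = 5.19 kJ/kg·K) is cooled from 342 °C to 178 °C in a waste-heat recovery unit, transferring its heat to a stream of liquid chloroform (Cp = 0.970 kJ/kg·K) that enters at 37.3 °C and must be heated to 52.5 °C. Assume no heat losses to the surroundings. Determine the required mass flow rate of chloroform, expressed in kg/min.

ṁ_c = 7790 kg/min

Heat released by hot stream: Q = 135 × 5.19 × (342 − 178) = 114910 kJ/min
Energy balance on cold side (adiabatic exchanger): Q = ṁ_c·Cp_c·(T_c,out − T_c,in)
ṁ_c = 114910 / [0.970 × (52.5 − 37.3)] = 7793.4 kg/min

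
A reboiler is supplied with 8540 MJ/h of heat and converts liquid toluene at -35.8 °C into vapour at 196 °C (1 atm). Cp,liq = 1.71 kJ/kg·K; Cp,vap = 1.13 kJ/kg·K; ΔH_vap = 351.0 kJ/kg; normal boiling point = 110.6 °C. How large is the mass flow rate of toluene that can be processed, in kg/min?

Δh = 1.71×(110.6−-35.8) + 351.0 + 1.13×(196−110.6) = 697.85 kJ/kg
Q = 8540 MJ/h = 2372.2 kJ/s = 142330 kJ/min
ṁ = Q/Δh = 142330 / 697.85 = 203.96 kg/min

ṁ = 204 kg/min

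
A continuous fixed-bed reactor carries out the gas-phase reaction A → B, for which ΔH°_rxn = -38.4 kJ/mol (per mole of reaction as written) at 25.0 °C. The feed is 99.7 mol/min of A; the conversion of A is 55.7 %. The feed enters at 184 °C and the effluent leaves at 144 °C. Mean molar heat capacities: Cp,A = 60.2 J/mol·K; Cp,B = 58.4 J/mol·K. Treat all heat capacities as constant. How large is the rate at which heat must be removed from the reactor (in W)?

Extent of reaction ξ = 0.557 × 99.7 = 55.533 mol/min
Reaction term: ξ·ΔH°_rxn = 55.533 × -38.4 = -2132.5 kJ/min
Sensible, feed 184→25 °C: -954.31 kJ/min
Outlet flows (mol/min): A 44.167, B 55.533
Sensible, products 25→144 °C: 702.34 kJ/min
Q = ΔH = -2384.4 kJ/min = -39.741 kW
Heat removed = 39741 W

Q_out = 39700 W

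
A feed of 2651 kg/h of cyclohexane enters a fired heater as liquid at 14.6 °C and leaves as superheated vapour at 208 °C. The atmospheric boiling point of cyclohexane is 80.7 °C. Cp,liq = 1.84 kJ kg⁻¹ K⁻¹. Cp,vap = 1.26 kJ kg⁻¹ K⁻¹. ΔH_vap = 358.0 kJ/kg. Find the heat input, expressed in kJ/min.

liquid 14.6→80.7 °C: 121.62 kJ/kg
vaporisation at 80.7 °C: 358 kJ/kg
vapour 80.7→208 °C: 160.4 kJ/kg
Δh = 121.62 + 358 + 160.4 = 640.02 kJ/kg
Q = ṁ·Δh = 2651 kg/h × 640.02 kJ/kg = 1.6967e+06 kJ/h
|Q| = 471.31 kW = 28278 kJ/min

Q = 28300 kJ/min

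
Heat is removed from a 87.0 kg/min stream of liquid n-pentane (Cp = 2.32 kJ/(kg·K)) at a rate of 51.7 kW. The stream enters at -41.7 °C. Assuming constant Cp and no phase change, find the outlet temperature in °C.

T_out = -57.1 °C

Q = 51.7 kW = 3102 kJ/min
ΔT = Q/(ṁ·Cp) = 3102/(87.0×2.32) = 15.369 K
T_out = -41.7 − 15.369 = -57.069 °C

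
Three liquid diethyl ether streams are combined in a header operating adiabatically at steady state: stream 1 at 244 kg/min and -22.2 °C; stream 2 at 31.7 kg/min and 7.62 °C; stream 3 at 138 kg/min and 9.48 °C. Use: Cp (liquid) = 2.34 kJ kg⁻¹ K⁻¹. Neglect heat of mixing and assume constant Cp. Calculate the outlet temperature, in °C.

Energy balance with Q = 0: Σ ṁᵢCp,ᵢ(T_out − Tᵢ) = 0
Σ ṁᵢCp,ᵢTᵢ = 244×2.34×-22.2 + 31.7×2.34×7.62 + 138×2.34×9.48 = -9048.8
Σ ṁᵢCp,ᵢ = 244×2.34 + 31.7×2.34 + 138×2.34 = 968.06
T_out = -9048.8 / 968.06 = -9.3474 °C

T_out = -9.35 °C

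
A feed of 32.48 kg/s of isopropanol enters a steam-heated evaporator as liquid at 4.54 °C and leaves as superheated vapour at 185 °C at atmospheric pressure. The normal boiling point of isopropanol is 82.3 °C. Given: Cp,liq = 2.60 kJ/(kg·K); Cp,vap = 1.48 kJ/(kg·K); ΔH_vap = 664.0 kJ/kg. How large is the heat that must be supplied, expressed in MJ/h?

liquid 4.54→82.3 °C: 202.18 kJ/kg
vaporisation at 82.3 °C: 664 kJ/kg
vapour 82.3→185 °C: 152 kJ/kg
Δh = 202.18 + 664 + 152 = 1018.2 kJ/kg
Q = ṁ·Δh = 32.48 kg/s × 1018.2 kJ/kg = 33070 kJ/s
|Q| = 33070 kW = 119050 MJ/h

Q = 119000 MJ/h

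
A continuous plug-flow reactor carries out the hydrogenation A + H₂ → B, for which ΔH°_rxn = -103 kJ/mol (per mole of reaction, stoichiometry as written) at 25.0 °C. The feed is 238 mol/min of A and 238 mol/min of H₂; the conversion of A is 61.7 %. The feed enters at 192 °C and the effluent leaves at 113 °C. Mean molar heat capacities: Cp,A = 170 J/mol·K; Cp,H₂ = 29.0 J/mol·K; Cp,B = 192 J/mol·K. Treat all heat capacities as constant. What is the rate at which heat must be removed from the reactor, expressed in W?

Extent of reaction ξ = 0.617 × 238 = 146.85 mol/min
Reaction term: ξ·ΔH°_rxn = 146.85 × -103 = -15125 kJ/min
Sensible, feed 192→25 °C: -7909.5 kJ/min
Outlet flows (mol/min): A 91.154, H₂ 91.154, B 146.85
Sensible, products 25→113 °C: 4077.4 kJ/min
Q = ΔH = -18957 kJ/min = -315.95 kW
Heat removed = 315950 W

Q_out = 316000 W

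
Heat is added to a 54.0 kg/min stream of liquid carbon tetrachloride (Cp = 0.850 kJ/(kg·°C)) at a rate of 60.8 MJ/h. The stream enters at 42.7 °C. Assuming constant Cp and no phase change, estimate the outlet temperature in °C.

Q = 60.8 MJ/h = 1013.3 kJ/min
ΔT = Q/(ṁ·Cp) = 1013.3/(54.0×0.850) = 22.077 K
T_out = 42.7 + 22.077 = 64.777 °C

T_out = 64.8 °C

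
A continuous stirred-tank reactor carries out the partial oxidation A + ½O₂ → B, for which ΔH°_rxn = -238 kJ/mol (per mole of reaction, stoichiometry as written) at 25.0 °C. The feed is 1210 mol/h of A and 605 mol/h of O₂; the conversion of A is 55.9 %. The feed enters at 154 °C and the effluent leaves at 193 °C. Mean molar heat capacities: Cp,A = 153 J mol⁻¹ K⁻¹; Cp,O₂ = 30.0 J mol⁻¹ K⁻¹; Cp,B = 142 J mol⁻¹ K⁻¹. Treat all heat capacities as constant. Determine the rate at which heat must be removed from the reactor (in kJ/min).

Extent of reaction ξ = 0.559 × 1210 = 676.39 mol/h
Reaction term: ξ·ΔH°_rxn = 676.39 × -238 = -160980 kJ/h
Sensible, feed 154→25 °C: -26223 kJ/h
Outlet flows (mol/h): A 533.61, O₂ 266.8, B 676.39
Sensible, products 25→193 °C: 31197 kJ/h
Q = ΔH = -156010 kJ/h = -43.335 kW
Heat removed = 2600.1 kJ/min

Q_out = 2600 kJ/min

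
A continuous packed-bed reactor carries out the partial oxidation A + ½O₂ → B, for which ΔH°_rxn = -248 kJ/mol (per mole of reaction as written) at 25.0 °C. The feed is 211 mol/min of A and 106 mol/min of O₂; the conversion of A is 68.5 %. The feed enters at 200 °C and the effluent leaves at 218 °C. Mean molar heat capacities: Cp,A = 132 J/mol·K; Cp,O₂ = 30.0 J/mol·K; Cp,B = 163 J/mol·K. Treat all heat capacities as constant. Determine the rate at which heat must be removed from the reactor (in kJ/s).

Q_out = 581 kJ/s

Extent of reaction ξ = 0.685 × 211 = 144.54 mol/min
Reaction term: ξ·ΔH°_rxn = 144.54 × -248 = -35845 kJ/min
Sensible, feed 200→25 °C: -5430.6 kJ/min
Outlet flows (mol/min): A 66.465, O₂ 33.732, B 144.54
Sensible, products 25→218 °C: 6435.5 kJ/min
Q = ΔH = -34840 kJ/min = -580.66 kW
Heat removed = 580.66 kJ/s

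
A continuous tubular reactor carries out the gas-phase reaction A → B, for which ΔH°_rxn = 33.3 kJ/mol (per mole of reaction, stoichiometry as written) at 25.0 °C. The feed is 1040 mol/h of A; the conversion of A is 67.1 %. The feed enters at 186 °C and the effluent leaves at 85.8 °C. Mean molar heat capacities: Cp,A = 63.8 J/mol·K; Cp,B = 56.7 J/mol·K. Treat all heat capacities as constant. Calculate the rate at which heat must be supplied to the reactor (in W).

Q_in = 4520 W

Extent of reaction ξ = 0.671 × 1040 = 697.84 mol/h
Reaction term: ξ·ΔH°_rxn = 697.84 × 33.3 = 23238 kJ/h
Sensible, feed 186→25 °C: -10683 kJ/h
Outlet flows (mol/h): A 342.16, B 697.84
Sensible, products 25→85.8 °C: 3733 kJ/h
Q = ΔH = 16288 kJ/h = 4.5245 kW
Heat supplied = 4524.5 W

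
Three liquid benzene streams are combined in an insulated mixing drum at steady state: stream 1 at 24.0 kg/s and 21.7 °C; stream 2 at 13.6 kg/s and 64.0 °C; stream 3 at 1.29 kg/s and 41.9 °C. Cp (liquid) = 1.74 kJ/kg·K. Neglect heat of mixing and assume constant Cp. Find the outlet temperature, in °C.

T_out = 37.2 °C

Adiabatic, steady state ⇒ Σ ṁᵢCp,ᵢ(T_out − Tᵢ) = 0
Σ ṁᵢCp,ᵢTᵢ = 24.0×1.74×21.7 + 13.6×1.74×64.0 + 1.29×1.74×41.9 = 2514.7
Σ ṁᵢCp,ᵢ = 24.0×1.74 + 13.6×1.74 + 1.29×1.74 = 67.669
T_out = 2514.7 / 67.669 = 37.163 °C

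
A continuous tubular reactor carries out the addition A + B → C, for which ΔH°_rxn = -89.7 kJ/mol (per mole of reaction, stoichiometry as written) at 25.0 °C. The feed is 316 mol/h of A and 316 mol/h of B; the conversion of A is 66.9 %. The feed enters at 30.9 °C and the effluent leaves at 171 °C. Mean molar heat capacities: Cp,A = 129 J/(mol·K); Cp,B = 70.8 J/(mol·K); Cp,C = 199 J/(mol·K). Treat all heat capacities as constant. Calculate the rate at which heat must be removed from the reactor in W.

Extent of reaction ξ = 0.669 × 316 = 211.4 mol/h
Reaction term: ξ·ΔH°_rxn = 211.4 × -89.7 = -18963 kJ/h
Sensible, feed 30.9→25 °C: -372.51 kJ/h
Outlet flows (mol/h): A 104.6, B 104.6, C 211.4
Sensible, products 25→171 °C: 9193.3 kJ/h
Q = ΔH = -10142 kJ/h = -2.8173 kW
Heat removed = 2817.3 W

Q_out = 2820 W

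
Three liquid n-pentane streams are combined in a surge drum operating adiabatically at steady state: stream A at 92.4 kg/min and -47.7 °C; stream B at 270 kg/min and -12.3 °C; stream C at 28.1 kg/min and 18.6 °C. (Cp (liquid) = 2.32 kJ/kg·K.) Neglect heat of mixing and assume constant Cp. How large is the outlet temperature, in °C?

T_out = -18.5 °C

Energy balance with Q = 0: Σ ṁᵢCp,ᵢ(T_out − Tᵢ) = 0
T_out = Σ ṁᵢCp,ᵢTᵢ / Σ ṁᵢCp,ᵢ
      = -16718 / 905.96 = -18.453 °C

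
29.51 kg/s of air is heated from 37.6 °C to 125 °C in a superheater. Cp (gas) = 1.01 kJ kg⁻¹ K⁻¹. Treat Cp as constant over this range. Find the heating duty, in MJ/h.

Q = ṁ·Cp·ΔT = 29.51 × 1.01 × (125 − 37.6) = 2605 kJ/s
Heating duty = 9377.9 MJ/h

Q = 9380 MJ/h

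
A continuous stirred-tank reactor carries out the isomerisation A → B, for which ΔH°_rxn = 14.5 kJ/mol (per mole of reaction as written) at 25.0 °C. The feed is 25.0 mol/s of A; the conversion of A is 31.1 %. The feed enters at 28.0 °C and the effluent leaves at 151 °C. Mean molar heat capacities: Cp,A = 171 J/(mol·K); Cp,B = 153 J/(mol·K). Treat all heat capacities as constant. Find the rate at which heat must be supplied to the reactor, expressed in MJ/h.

Extent of reaction ξ = 0.311 × 25.0 = 7.775 mol/s
Reaction term: ξ·ΔH°_rxn = 7.775 × 14.5 = 112.74 kJ/s
Sensible, feed 28.0→25 °C: -12.825 kJ/s
Outlet flows (mol/s): A 17.225, B 7.775
Sensible, products 25→151 °C: 521.02 kJ/s
Q = ΔH = 620.93 kJ/s = 620.93 kW
Heat supplied = 2235.3 MJ/h

Q_in = 2240 MJ/h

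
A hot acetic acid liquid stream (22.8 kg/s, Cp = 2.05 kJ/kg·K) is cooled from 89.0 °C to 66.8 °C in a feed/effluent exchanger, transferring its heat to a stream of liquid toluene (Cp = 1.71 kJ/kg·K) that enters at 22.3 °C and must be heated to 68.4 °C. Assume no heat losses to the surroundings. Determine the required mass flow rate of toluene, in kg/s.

Heat released by hot stream: Q = 22.8 × 2.05 × (89.0 − 66.8) = 1037.6 kJ/s
Energy balance on cold side (adiabatic exchanger): Q = ṁ_c·Cp_c·(T_c,out − T_c,in)
ṁ_c = 1037.6 / [1.71 × (68.4 − 22.3)] = 13.163 kg/s

ṁ_c = 13.2 kg/s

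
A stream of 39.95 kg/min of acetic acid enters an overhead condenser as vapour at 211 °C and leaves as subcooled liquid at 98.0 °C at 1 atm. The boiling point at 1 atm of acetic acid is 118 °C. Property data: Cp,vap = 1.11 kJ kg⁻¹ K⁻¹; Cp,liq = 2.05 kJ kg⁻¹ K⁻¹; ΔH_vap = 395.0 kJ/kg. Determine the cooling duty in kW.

Q_c = 359 kW

vapour 211→118 °C: -103.23 kJ/kg
condensation at 118 °C: -395 kJ/kg
liquid 118→98.0 °C: -41 kJ/kg
Δh = -103.23 + -395 + -41 = -539.23 kJ/kg
Q = ṁ·Δh = 39.95 kg/min × -539.23 kJ/kg = -21542 kJ/min
|Q| = 359.04 kW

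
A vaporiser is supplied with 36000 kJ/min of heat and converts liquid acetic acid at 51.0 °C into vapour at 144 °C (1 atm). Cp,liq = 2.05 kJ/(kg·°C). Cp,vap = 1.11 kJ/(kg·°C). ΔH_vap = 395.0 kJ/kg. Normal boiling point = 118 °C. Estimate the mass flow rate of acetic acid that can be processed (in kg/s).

ṁ = 1.07 kg/s

Δh = 2.05×(118−51.0) + 395.0 + 1.11×(144−118) = 561.21 kJ/kg
Q = 36000 kJ/min = 600 kJ/s = 600 kJ/s
ṁ = Q/Δh = 600 / 561.21 = 1.0691 kg/s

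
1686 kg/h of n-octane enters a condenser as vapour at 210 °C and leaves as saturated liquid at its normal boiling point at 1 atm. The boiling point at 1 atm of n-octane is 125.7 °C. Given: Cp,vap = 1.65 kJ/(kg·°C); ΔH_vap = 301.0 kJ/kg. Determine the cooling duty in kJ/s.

vapour 210→125.7 °C: -139.09 kJ/kg
condensation at 125.7 °C: -301 kJ/kg
Δh = -139.09 + -301 = -440.1 kJ/kg
Q = ṁ·Δh = 1686 kg/h × -440.1 kJ/kg = -742000 kJ/h
|Q| = 206.11 kW

Q_c = 206 kJ/s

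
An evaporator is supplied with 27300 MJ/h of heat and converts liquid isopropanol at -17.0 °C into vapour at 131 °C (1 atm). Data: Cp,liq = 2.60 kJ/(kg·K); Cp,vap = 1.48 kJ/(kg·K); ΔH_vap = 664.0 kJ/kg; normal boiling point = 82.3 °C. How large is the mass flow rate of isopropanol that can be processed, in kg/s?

Δh = 2.60×(82.3−-17.0) + 664.0 + 1.48×(131−82.3) = 994.26 kJ/kg
Q = 27300 MJ/h = 7583.3 kJ/s = 7583.3 kJ/s
ṁ = Q/Δh = 7583.3 / 994.26 = 7.6271 kg/s

ṁ = 7.63 kg/s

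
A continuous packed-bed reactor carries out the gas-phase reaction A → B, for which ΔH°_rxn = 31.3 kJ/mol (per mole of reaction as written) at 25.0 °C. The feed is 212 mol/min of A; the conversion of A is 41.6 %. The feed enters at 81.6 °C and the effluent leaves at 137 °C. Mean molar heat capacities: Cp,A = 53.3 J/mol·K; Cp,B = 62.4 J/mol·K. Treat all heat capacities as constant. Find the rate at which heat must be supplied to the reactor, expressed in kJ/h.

Extent of reaction ξ = 0.416 × 212 = 88.192 mol/min
Reaction term: ξ·ΔH°_rxn = 88.192 × 31.3 = 2760.4 kJ/min
Sensible, feed 81.6→25 °C: -639.56 kJ/min
Outlet flows (mol/min): A 123.81, B 88.192
Sensible, products 25→137 °C: 1355.4 kJ/min
Q = ΔH = 3476.3 kJ/min = 57.938 kW
Heat supplied = 208580 kJ/h

Q_in = 209000 kJ/h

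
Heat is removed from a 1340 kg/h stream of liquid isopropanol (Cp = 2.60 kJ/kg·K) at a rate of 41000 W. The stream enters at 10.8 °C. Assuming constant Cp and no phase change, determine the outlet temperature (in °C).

Q = 41000 W = 147600 kJ/h
ΔT = Q/(ṁ·Cp) = 147600/(1340×2.60) = 42.365 K
T_out = 10.8 − 42.365 = -31.565 °C

T_out = -31.6 °C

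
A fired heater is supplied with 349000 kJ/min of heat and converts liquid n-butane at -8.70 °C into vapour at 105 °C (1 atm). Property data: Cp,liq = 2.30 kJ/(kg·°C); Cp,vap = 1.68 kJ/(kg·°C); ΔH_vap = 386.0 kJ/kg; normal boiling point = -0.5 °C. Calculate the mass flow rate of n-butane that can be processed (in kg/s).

Δh = 2.30×(-0.5−-8.70) + 386.0 + 1.68×(105−-0.5) = 582.1 kJ/kg
Q = 349000 kJ/min = 5816.7 kJ/s = 5816.7 kJ/s
ṁ = Q/Δh = 5816.7 / 582.1 = 9.9926 kg/s

ṁ = 9.99 kg/s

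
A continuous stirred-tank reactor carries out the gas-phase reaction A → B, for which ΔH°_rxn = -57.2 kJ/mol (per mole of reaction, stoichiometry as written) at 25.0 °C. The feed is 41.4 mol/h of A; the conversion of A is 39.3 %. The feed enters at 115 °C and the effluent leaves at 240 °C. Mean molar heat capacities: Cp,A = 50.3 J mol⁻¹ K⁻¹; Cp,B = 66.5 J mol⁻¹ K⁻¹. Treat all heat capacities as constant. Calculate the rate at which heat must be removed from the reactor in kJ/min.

Extent of reaction ξ = 0.393 × 41.4 = 16.27 mol/h
Reaction term: ξ·ΔH°_rxn = 16.27 × -57.2 = -930.66 kJ/h
Sensible, feed 115→25 °C: -187.42 kJ/h
Outlet flows (mol/h): A 25.13, B 16.27
Sensible, products 25→240 °C: 504.39 kJ/h
Q = ΔH = -613.68 kJ/h = -0.17047 kW
Heat removed = 10.228 kJ/min

Q_out = 10.2 kJ/min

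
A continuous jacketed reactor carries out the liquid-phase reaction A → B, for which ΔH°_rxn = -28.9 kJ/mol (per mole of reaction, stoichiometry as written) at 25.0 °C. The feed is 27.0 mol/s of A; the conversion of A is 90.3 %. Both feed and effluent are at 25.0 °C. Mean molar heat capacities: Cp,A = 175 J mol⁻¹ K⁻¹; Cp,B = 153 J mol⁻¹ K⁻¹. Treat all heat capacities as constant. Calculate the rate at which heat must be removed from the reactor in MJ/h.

Extent of reaction ξ = 0.903 × 27.0 = 24.381 mol/s
Reaction term: ξ·ΔH°_rxn = 24.381 × -28.9 = -704.61 kJ/s
Q = ΔH = -704.61 kJ/s = -704.61 kW
Heat removed = 2536.6 MJ/h

Q_out = 2540 MJ/h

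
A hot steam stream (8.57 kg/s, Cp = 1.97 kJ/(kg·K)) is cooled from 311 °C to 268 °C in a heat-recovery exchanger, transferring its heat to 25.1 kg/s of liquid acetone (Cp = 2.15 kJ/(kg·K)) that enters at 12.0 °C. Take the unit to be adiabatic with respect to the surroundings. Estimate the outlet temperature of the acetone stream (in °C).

T_c,out = 25.5 °C

Heat released by hot stream: Q = 8.57 × 1.97 × (311 − 268) = 725.96 kJ/s
Energy balance on cold side (adiabatic exchanger): Q = ṁ_c·Cp_c·(T_c,out − T_c,in)
T_c,out = 12.0 + 725.96/(25.1 × 2.15) = 25.453 °C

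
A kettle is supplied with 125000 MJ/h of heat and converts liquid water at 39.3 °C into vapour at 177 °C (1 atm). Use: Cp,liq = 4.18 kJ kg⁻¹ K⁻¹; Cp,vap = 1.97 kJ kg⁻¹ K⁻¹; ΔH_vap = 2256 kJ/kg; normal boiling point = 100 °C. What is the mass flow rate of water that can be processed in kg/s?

Δh = 4.18×(100−39.3) + 2256 + 1.97×(177−100) = 2661.4 kJ/kg
Q = 125000 MJ/h = 34722 kJ/s = 34722 kJ/s
ṁ = Q/Δh = 34722 / 2661.4 = 13.047 kg/s

ṁ = 13.0 kg/s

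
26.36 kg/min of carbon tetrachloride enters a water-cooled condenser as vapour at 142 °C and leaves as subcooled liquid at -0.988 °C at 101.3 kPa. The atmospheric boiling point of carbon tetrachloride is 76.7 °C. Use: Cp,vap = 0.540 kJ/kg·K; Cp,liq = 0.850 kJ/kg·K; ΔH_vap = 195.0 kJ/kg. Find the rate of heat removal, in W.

Q_c = 130000 W

vapour 142→76.7 °C: -35.262 kJ/kg
condensation at 76.7 °C: -195 kJ/kg
liquid 76.7→-0.988 °C: -66.035 kJ/kg
Δh = -35.262 + -195 + -66.035 = -296.3 kJ/kg
Q = ṁ·Δh = 26.36 kg/min × -296.3 kJ/kg = -7810.4 kJ/min
|Q| = 130.17 kW = 130170 W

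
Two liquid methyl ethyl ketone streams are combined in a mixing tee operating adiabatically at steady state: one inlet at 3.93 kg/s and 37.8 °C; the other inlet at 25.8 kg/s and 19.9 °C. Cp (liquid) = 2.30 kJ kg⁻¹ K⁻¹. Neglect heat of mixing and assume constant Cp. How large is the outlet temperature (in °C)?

Adiabatic, steady state ⇒ Σ ṁᵢCp,ᵢ(T_out − Tᵢ) = 0
Σ ṁᵢCp,ᵢTᵢ = 3.93×2.30×37.8 + 25.8×2.30×19.9 = 1522.5
Σ ṁᵢCp,ᵢ = 3.93×2.30 + 25.8×2.30 = 68.379
T_out = 1522.5 / 68.379 = 22.266 °C

T_out = 22.3 °C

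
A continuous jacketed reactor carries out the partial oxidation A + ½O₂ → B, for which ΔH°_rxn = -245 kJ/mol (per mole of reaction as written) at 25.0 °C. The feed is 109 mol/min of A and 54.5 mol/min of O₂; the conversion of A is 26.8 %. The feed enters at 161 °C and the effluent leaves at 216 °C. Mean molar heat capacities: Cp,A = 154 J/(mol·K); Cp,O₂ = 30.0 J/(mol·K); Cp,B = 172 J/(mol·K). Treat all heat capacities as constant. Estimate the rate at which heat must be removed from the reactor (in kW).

Q_out = 102 kW

Extent of reaction ξ = 0.268 × 109 = 29.212 mol/min
Reaction term: ξ·ΔH°_rxn = 29.212 × -245 = -7156.9 kJ/min
Sensible, feed 161→25 °C: -2505.3 kJ/min
Outlet flows (mol/min): A 79.788, O₂ 39.894, B 29.212
Sensible, products 25→216 °C: 3535.1 kJ/min
Q = ΔH = -6127 kJ/min = -102.12 kW
Heat removed = 102.12 kW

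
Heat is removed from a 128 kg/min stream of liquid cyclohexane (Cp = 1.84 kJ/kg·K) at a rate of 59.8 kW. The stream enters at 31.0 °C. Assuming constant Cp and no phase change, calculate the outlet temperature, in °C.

Q = 59.8 kW = 3588 kJ/min
ΔT = Q/(ṁ·Cp) = 3588/(128×1.84) = 15.234 K
T_out = 31.0 − 15.234 = 15.766 °C

T_out = 15.8 °C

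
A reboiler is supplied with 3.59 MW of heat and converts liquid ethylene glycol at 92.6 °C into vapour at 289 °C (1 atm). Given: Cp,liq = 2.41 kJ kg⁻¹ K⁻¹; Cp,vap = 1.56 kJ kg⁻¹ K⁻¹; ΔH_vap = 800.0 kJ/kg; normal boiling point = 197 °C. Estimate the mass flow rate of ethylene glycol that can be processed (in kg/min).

Δh = 2.41×(197−92.6) + 800.0 + 1.56×(289−197) = 1195.1 kJ/kg
Q = 3.59 MW = 3590 kJ/s = 215400 kJ/min
ṁ = Q/Δh = 215400 / 1195.1 = 180.23 kg/min

ṁ = 180 kg/min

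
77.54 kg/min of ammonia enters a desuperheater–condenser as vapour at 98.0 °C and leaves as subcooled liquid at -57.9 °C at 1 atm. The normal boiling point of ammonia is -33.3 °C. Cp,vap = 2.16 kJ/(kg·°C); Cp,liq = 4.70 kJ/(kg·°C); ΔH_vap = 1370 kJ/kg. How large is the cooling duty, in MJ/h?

Q_c = 8230 MJ/h

vapour 98.0→-33.3 °C: -283.61 kJ/kg
condensation at -33.3 °C: -1370 kJ/kg
liquid -33.3→-57.9 °C: -115.62 kJ/kg
Δh = -283.61 + -1370 + -115.62 = -1769.2 kJ/kg
Q = ṁ·Δh = 77.54 kg/min × -1769.2 kJ/kg = -137190 kJ/min
|Q| = 2286.4 kW = 8231.2 MJ/h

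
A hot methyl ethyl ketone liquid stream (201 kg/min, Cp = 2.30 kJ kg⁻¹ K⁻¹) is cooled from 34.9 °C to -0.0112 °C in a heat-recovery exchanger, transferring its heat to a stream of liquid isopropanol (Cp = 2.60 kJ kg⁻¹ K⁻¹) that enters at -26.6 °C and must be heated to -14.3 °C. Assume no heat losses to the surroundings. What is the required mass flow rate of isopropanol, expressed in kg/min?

Heat released by hot stream: Q = 201 × 2.30 × (34.9 − -0.0112) = 16139 kJ/min
Energy balance on cold side (adiabatic exchanger): Q = ṁ_c·Cp_c·(T_c,out − T_c,in)
ṁ_c = 16139 / [2.60 × (-14.3 − -26.6)] = 504.67 kg/min

ṁ_c = 505 kg/min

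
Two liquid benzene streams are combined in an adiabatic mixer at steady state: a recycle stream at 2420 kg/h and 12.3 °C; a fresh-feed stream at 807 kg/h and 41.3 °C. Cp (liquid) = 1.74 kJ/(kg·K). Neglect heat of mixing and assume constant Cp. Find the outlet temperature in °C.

Energy balance with Q = 0: Σ ṁᵢCp,ᵢ(T_out − Tᵢ) = 0
T_out = Σ ṁᵢCp,ᵢTᵢ / Σ ṁᵢCp,ᵢ
      = 109790 / 5615 = 19.552 °C

T_out = 19.6 °C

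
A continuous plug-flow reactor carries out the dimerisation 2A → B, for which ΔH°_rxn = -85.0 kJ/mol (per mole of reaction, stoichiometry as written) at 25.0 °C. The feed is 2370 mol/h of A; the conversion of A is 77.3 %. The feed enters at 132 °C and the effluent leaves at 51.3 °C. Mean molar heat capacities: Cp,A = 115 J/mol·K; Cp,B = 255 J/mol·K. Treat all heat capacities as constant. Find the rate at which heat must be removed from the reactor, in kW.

Extent of reaction ξ = 0.773 × 2370 / 2 = 916 mol/h
Reaction term: ξ·ΔH°_rxn = 916 × -85.0 = -77860 kJ/h
Sensible, feed 132→25 °C: -29163 kJ/h
Outlet flows (mol/h): A 537.99, B 916
Sensible, products 25→51.3 °C: 7770.3 kJ/h
Q = ΔH = -99253 kJ/h = -27.57 kW
Heat removed = 27.57 kW

Q_out = 27.6 kW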